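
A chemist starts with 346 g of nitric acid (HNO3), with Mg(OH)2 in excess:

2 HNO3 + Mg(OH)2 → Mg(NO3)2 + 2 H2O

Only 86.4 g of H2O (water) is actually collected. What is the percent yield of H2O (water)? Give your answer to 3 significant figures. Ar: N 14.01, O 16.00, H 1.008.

87.3 %

M(HNO3) = 1.008 + 14.01 + 3(16.00) = 63.018 g/mol.
M(H2O) = 2(1.008) + 16.00 = 18.016 g/mol.
n(HNO3) = 346.0 g / 63.018 g/mol = 5.490 mol.
From the equation the HNO3:H2O mole ratio is 2:2, so n(H2O) = 5.490 × 2/2 = 5.490 mol.
Mass of H2O = 5.490 mol × 18.016 g/mol = 98.92 g.
This is the theoretical yield. Percent yield = 86.4 g / 98.92 g × 100% = 87.35%.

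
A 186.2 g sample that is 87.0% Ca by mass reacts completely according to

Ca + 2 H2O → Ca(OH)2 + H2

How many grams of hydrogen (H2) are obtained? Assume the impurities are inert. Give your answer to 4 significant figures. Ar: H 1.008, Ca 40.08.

Mass of pure Ca = 186.2 g × 0.870 = 161.99 g.
M(Ca) = 40.08 g/mol.
M(H2) = 2(1.008) = 2.016 g/mol.
n(Ca) = 161.99 g / 40.08 g/mol = 4.0418 mol.
From the equation the Ca:H2 mole ratio is 1:1, so n(H2) = 4.0418 × 1/1 = 4.0418 mol.
Mass of H2 = 4.0418 mol × 2.016 g/mol = 8.1482 g.

8.148 g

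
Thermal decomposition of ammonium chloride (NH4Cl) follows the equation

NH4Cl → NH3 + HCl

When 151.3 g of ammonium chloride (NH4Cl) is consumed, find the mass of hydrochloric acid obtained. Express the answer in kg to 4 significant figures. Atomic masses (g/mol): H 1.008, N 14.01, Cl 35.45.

M(NH4Cl) = 14.01 + 4(1.008) + 35.45 = 53.492 g/mol.
M(HCl) = 1.008 + 35.45 = 36.458 g/mol.
n(NH4Cl) = 151.30 g / 53.492 g/mol = 2.8285 mol.
From the equation the NH4Cl:HCl mole ratio is 1:1, so n(HCl) = 2.8285 × 1/1 = 2.8285 mol.
Mass of HCl = 2.8285 mol × 36.458 g/mol = 103.12 g.
Converting to kg: 103.12 g = 0.1031 kg.

0.1031 kg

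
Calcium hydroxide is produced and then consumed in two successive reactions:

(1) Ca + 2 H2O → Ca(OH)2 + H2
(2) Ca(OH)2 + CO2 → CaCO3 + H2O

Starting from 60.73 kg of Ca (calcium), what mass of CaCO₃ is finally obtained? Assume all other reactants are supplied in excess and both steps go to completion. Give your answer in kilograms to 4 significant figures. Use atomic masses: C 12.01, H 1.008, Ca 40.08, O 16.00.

M(Ca) = 40.08 g/mol.
M(CaCO3) = 40.08 + 12.01 + 3(16.00) = 100.09 g/mol.
60.73 kg = 60730 g.
n(Ca) = 60730 / 40.08 = 1515.2 mol.
Step 1 gives a 1:1 ratio of Ca to Ca(OH)2, so n(Ca(OH)2) = 1515.2 mol.
In step 2 the Ca(OH)2:CaCO3 ratio is 1:1, so n(CaCO3) = 1515.2 mol.
Mass of CaCO3 = 1515.2 × 100.09 = 151660 g = 151.7 kg.

151.7 kg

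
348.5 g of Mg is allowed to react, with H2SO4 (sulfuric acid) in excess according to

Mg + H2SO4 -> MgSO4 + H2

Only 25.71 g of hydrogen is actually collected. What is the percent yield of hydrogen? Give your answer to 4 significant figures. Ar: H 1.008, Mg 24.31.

M(Mg) = 24.31 g/mol.
M(H2) = 2(1.008) = 2.016 g/mol.
n(Mg) = 348.50 g / 24.31 g/mol = 14.336 mol.
From the equation the Mg:H2 mole ratio is 1:1, so n(H2) = 14.336 × 1/1 = 14.336 mol.
Mass of H2 = 14.336 mol × 2.016 g/mol = 28.901 g.
This is the theoretical yield. Percent yield = 25.71 g / 28.901 g × 100% = 88.960%.

88.96 %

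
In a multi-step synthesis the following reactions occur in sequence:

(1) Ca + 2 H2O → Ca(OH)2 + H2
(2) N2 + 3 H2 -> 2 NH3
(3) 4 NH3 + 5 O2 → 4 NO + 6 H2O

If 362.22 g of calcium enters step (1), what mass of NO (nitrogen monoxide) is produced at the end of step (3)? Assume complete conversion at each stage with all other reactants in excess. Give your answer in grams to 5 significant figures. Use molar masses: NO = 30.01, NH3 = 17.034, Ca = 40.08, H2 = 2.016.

180.81 g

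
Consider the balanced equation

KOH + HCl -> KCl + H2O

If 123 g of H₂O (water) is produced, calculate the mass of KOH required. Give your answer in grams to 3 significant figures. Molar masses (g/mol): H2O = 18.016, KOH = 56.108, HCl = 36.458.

383 g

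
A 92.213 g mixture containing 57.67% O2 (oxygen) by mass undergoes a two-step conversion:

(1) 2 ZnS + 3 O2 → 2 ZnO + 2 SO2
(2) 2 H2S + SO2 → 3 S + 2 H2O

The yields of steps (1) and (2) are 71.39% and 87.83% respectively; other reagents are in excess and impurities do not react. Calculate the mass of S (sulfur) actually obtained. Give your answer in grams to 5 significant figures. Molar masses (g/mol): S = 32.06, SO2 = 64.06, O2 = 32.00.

66.814 g

Pure O2 = 92.213 × 0.5767 = 53.1792 g.
n(O2) = 53.1792 / 32.00 = 1.66185 mol.
Step 1 (O2:SO2 = 3:2): theoretical n(SO2) = 1.10790 mol; at 71.39% yield, n(SO2) = 0.790930 mol.
Step 2 (SO2:S = 1:3): theoretical n(S) = 2.37279 mol, so theoretical mass = 2.37279 × 32.06 = 76.0717 g.
At 87.83% yield, actual mass of S = 76.0717 × 0.8783 = 66.8138 g.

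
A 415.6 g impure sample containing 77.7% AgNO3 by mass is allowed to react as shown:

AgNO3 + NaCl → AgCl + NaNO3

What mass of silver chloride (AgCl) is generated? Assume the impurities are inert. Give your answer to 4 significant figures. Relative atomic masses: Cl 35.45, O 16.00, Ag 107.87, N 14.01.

Mass of pure AgNO3 = 415.6 g × 0.777 = 322.92 g.
M(AgNO3) = 107.87 + 14.01 + 3(16.00) = 169.88 g/mol.
M(AgCl) = 107.87 + 35.45 = 143.32 g/mol.
n(AgNO3) = 322.92 g / 169.88 g/mol = 1.9009 mol.
From the equation the AgNO3:AgCl mole ratio is 1:1, so n(AgCl) = 1.9009 × 1/1 = 1.9009 mol.
Mass of AgCl = 1.9009 mol × 143.32 g/mol = 272.43 g.

272.4 g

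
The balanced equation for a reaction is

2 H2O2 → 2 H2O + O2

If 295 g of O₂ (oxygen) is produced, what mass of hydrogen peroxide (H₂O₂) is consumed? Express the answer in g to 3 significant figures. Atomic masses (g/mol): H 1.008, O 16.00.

M(O2) = 2(16.00) = 32.00 g/mol.
M(H2O2) = 2(1.008) + 2(16.00) = 34.016 g/mol.
n(O2) = 295.0 g / 32.00 g/mol = 9.219 mol.
From the equation the O2:H2O2 mole ratio is 1:2, so n(H2O2) = 9.219 × 2/1 = 18.44 mol.
Mass of H2O2 = 18.44 mol × 34.016 g/mol = 627.2 g.

627 g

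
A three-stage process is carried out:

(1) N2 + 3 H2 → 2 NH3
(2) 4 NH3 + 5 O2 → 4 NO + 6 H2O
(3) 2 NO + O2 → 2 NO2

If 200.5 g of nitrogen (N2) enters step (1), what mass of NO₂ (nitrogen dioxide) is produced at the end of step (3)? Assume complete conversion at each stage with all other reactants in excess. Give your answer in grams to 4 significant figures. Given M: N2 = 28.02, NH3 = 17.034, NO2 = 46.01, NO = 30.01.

n(N2) = 200.5 / 28.02 = 7.1556 mol.
Reaction (1): N2→NH3 ratio 1:2 ⇒ n(NH3) = 14.311 mol.
Reaction (2): NH3→NO ratio 4:4 ⇒ n(NO) = 14.311 mol.
Reaction (3): NO→NO2 ratio 2:2 ⇒ n(NO2) = 14.311 mol.
Mass of NO2 = 14.311 × 46.01 = 658.46 g.

658.5 g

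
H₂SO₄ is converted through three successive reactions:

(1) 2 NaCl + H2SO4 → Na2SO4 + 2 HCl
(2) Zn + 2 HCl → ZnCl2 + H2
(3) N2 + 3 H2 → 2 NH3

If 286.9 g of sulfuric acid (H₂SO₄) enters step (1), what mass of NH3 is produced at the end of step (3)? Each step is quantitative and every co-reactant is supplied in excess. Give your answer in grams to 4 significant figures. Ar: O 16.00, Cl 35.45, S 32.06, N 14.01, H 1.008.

M(H2SO4) = 2(1.008) + 32.06 + 4(16.00) = 98.076 g/mol.
M(NH3) = 14.01 + 3(1.008) = 17.034 g/mol.
n(H2SO4) = 286.9 / 98.076 = 2.9253 mol.
Reaction (1): H2SO4→HCl ratio 1:2 ⇒ n(HCl) = 5.8506 mol.
Reaction (2): HCl→H2 ratio 2:1 ⇒ n(H2) = 2.9253 mol.
Reaction (3): H2→NH3 ratio 3:2 ⇒ n(NH3) = 1.9502 mol.
Mass of NH3 = 1.9502 × 17.034 = 33.220 g.

33.22 g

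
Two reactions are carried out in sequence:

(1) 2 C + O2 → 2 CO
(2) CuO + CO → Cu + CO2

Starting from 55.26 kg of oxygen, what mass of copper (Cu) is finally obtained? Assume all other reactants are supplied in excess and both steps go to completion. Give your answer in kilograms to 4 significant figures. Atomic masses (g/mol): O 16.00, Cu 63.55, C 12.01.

219.5 kg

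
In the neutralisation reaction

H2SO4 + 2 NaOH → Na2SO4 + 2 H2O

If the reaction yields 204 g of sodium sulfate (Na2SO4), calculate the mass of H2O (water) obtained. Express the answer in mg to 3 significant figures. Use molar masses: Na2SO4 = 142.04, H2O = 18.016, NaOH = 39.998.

51700 mg

n(Na2SO4) = 204.0 g / 142.04 g/mol = 1.436 mol.
From the equation the Na2SO4:H2O mole ratio is 1:2, so n(H2O) = 1.436 × 2/1 = 2.872 mol.
Mass of H2O = 2.872 mol × 18.016 g/mol = 51.75 g.
Converting to mg: 51.75 g = 51700 mg.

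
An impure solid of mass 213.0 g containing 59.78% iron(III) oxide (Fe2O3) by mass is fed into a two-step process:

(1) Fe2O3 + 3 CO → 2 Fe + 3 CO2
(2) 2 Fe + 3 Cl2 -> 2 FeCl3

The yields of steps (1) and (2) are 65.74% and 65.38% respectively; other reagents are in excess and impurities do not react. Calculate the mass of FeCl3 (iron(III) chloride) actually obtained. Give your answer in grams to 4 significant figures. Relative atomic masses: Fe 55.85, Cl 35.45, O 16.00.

111.2 g

Pure Fe2O3 = 213.0 × 0.5978 = 127.33 g.
M(Fe2O3) = 2(55.85) + 3(16.00) = 159.70 g/mol.
M(FeCl3) = 55.85 + 3(35.45) = 162.20 g/mol.
n(Fe2O3) = 127.33 / 159.70 = 0.79732 mol.
Step 1 (Fe2O3:Fe = 1:2): theoretical n(Fe) = 1.5946 mol; at 65.74% yield, n(Fe) = 1.0483 mol.
Step 2 (Fe:FeCl3 = 2:2): theoretical n(FeCl3) = 1.0483 mol, so theoretical mass = 1.0483 × 162.20 = 170.04 g.
At 65.38% yield, actual mass of FeCl3 = 170.04 × 0.6538 = 111.17 g.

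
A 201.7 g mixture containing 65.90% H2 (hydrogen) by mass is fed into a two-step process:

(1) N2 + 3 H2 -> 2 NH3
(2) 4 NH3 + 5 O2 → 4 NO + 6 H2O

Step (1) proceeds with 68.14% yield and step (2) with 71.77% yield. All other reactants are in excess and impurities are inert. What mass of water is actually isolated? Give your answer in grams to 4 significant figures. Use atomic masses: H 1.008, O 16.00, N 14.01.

Pure H2 = 201.7 × 0.6590 = 132.92 g.
M(H2) = 2(1.008) = 2.016 g/mol.
M(H2O) = 2(1.008) + 16.00 = 18.016 g/mol.
n(H2) = 132.92 / 2.016 = 65.933 mol.
Step 1 (H2:NH3 = 3:2): theoretical n(NH3) = 43.955 mol; at 68.14% yield, n(NH3) = 29.951 mol.
Step 2 (NH3:H2O = 4:6): theoretical n(H2O) = 44.927 mol, so theoretical mass = 44.927 × 18.016 = 809.40 g.
At 71.77% yield, actual mass of H2O = 809.40 × 0.7177 = 580.90 g.

580.9 g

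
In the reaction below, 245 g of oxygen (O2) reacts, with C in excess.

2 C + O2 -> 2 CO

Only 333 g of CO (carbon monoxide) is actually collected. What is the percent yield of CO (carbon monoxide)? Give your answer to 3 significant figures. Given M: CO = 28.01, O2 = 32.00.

n(O2) = 245.0 g / 32.00 g/mol = 7.656 mol.
From the equation the O2:CO mole ratio is 1:2, so n(CO) = 7.656 × 2/1 = 15.31 mol.
Mass of CO = 15.31 mol × 28.01 g/mol = 428.9 g.
This is the theoretical yield. Percent yield = 333 g / 428.9 g × 100% = 77.64%.

77.6 %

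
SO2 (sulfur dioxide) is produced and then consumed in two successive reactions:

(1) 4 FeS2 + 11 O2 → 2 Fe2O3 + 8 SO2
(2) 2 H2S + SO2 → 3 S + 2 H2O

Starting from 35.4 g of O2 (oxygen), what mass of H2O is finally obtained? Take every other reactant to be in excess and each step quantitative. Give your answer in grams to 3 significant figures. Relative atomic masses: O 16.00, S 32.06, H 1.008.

M(O2) = 2(16.00) = 32.00 g/mol.
M(H2O) = 2(1.008) + 16.00 = 18.016 g/mol.
n(O2) = 35.40 / 32.00 = 1.106 mol.
Step 1 gives a 11:8 ratio of O2 to SO2, so n(SO2) = 0.8045 mol.
In step 2 the SO2:H2O ratio is 1:2, so n(H2O) = 1.609 mol.
Mass of H2O = 1.609 × 18.016 = 28.99 g.

29.0 g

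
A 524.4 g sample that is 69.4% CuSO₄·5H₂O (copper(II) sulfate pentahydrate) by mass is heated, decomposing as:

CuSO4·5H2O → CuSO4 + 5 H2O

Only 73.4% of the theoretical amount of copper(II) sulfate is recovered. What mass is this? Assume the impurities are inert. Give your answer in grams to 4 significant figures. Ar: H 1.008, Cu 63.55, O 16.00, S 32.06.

170.8 g

Pure CuSO4·5H2O available = 524.4 g × 0.694 = 363.93 g.
M(CuSO4·5H2O) = 63.55 + 32.06 + 9(16.00) + 10(1.008) = 249.69 g/mol.
M(CuSO4) = 63.55 + 32.06 + 4(16.00) = 159.61 g/mol.
n(CuSO4·5H2O) = 363.93 g / 249.69 g/mol = 1.4575 mol.
From the equation the CuSO4·5H2O:CuSO4 mole ratio is 1:1, so n(CuSO4) = 1.4575 × 1/1 = 1.4575 mol.
Mass of CuSO4 = 1.4575 mol × 159.61 g/mol = 232.64 g.
Actual mass collected = 232.64 g × 0.734 = 170.76 g.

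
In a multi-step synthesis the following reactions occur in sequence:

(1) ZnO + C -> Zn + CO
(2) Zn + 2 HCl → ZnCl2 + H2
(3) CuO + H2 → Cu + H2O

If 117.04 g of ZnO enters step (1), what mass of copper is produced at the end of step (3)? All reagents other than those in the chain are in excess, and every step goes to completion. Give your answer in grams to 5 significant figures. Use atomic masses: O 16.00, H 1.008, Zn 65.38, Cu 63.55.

M(ZnO) = 65.38 + 16.00 = 81.38 g/mol.
M(Cu) = 63.55 g/mol.
n(ZnO) = 117.04 / 81.38 = 1.43819 mol.
Reaction (1): ZnO→Zn ratio 1:1 ⇒ n(Zn) = 1.43819 mol.
Reaction (2): Zn→H2 ratio 1:1 ⇒ n(H2) = 1.43819 mol.
Reaction (3): H2→Cu ratio 1:1 ⇒ n(Cu) = 1.43819 mol.
Mass of Cu = 1.43819 × 63.55 = 91.3971 g.

91.397 g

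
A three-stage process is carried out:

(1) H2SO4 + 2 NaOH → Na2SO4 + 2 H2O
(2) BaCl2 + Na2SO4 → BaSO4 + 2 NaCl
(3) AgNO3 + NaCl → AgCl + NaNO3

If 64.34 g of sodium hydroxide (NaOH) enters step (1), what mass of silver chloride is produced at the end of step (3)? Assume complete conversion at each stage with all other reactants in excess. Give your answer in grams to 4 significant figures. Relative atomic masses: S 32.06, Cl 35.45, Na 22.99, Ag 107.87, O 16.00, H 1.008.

M(NaOH) = 22.99 + 16.00 + 1.008 = 39.998 g/mol.
M(AgCl) = 107.87 + 35.45 = 143.32 g/mol.
n(NaOH) = 64.34 / 39.998 = 1.6086 mol.
Reaction (1): NaOH→Na2SO4 ratio 2:1 ⇒ n(Na2SO4) = 0.80429 mol.
Reaction (2): Na2SO4→NaCl ratio 1:2 ⇒ n(NaCl) = 1.6086 mol.
Reaction (3): NaCl→AgCl ratio 1:1 ⇒ n(AgCl) = 1.6086 mol.
Mass of AgCl = 1.6086 × 143.32 = 230.54 g.

230.5 g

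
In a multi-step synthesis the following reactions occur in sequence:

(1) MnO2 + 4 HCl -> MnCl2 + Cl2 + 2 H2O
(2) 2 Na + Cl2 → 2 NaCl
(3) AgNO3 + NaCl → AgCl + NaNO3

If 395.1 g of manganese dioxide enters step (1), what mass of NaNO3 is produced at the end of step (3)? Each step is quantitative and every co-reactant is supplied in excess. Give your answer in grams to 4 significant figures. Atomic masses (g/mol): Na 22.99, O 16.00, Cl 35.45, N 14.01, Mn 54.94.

772.6 g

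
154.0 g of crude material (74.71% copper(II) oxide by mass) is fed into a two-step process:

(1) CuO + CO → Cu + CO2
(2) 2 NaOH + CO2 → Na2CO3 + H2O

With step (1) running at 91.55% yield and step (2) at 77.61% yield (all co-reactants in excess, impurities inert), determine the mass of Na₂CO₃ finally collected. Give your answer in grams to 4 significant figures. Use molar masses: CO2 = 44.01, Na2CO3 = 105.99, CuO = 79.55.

108.9 g

Pure CuO = 154.0 × 0.7471 = 115.05 g.
n(CuO) = 115.05 / 79.55 = 1.4463 mol.
Step 1 (CuO:CO2 = 1:1): theoretical n(CO2) = 1.4463 mol; at 91.55% yield, n(CO2) = 1.3241 mol.
Step 2 (CO2:Na2CO3 = 1:1): theoretical n(Na2CO3) = 1.3241 mol, so theoretical mass = 1.3241 × 105.99 = 140.34 g.
At 77.61% yield, actual mass of Na2CO3 = 140.34 × 0.7761 = 108.92 g.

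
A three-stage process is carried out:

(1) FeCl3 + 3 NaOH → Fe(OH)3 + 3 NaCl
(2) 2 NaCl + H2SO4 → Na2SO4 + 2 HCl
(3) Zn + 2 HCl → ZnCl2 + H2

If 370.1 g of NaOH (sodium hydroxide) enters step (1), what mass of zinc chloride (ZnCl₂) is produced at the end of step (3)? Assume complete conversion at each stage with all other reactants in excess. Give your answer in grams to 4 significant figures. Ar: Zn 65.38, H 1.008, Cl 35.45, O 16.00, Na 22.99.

630.5 g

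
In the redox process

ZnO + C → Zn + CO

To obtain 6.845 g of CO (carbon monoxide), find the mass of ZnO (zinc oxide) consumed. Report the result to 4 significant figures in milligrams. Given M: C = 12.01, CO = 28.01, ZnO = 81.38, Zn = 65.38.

n(CO) = 6.8450 g / 28.01 g/mol = 0.24438 mol.
From the equation the CO:ZnO mole ratio is 1:1, so n(ZnO) = 0.24438 × 1/1 = 0.24438 mol.
Mass of ZnO = 0.24438 mol × 81.38 g/mol = 19.887 g.
Converting to mg: 19.887 g = 19890 mg.

19890 mg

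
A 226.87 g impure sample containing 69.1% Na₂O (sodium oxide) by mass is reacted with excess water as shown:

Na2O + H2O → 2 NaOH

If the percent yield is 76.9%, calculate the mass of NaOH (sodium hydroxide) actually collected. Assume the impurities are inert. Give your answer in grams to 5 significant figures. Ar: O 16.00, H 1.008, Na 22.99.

155.60 g

Pure Na2O available = 226.87 g × 0.691 = 156.767 g.
M(Na2O) = 2(22.99) + 16.00 = 61.98 g/mol.
M(NaOH) = 22.99 + 16.00 + 1.008 = 39.998 g/mol.
n(Na2O) = 156.767 g / 61.98 g/mol = 2.52932 mol.
From the equation the Na2O:NaOH mole ratio is 1:2, so n(NaOH) = 2.52932 × 2/1 = 5.05864 mol.
Mass of NaOH = 5.05864 mol × 39.998 g/mol = 202.335 g.
Actual mass collected = 202.335 g × 0.769 = 155.596 g.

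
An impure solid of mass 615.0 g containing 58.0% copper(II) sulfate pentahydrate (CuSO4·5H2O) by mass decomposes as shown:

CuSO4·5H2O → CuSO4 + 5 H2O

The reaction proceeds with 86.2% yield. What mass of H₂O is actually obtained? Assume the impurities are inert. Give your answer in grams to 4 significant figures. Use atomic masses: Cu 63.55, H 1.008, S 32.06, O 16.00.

110.9 g

Pure CuSO4·5H2O available = 615.0 g × 0.580 = 356.70 g.
M(CuSO4·5H2O) = 63.55 + 32.06 + 9(16.00) + 10(1.008) = 249.69 g/mol.
M(H2O) = 2(1.008) + 16.00 = 18.016 g/mol.
n(CuSO4·5H2O) = 356.70 g / 249.69 g/mol = 1.4286 mol.
From the equation the CuSO4·5H2O:H2O mole ratio is 1:5, so n(H2O) = 1.4286 × 5/1 = 7.1429 mol.
Mass of H2O = 7.1429 mol × 18.016 g/mol = 128.69 g.
Actual mass collected = 128.69 g × 0.862 = 110.93 g.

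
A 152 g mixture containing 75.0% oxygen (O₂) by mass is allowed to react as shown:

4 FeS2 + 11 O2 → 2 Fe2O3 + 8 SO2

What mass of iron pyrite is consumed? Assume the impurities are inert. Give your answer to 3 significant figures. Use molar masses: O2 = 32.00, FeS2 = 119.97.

Mass of pure O2 = 152 g × 0.750 = 114.0 g.
n(O2) = 114.0 g / 32.00 g/mol = 3.562 mol.
From the equation the O2:FeS2 mole ratio is 11:4, so n(FeS2) = 3.562 × 4/11 = 1.295 mol.
Mass of FeS2 = 1.295 mol × 119.97 g/mol = 155.4 g.

155 g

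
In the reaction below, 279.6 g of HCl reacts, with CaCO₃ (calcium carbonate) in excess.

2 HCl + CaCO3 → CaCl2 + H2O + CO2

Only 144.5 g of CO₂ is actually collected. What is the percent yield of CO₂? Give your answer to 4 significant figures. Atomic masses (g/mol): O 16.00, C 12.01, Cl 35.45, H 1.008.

85.63 %

M(HCl) = 1.008 + 35.45 = 36.458 g/mol.
M(CO2) = 12.01 + 2(16.00) = 44.01 g/mol.
n(HCl) = 279.60 g / 36.458 g/mol = 7.6691 mol.
From the equation the HCl:CO2 mole ratio is 2:1, so n(CO2) = 7.6691 × 1/2 = 3.8345 mol.
Mass of CO2 = 3.8345 mol × 44.01 g/mol = 168.76 g.
This is the theoretical yield. Percent yield = 144.5 g / 168.76 g × 100% = 85.625%.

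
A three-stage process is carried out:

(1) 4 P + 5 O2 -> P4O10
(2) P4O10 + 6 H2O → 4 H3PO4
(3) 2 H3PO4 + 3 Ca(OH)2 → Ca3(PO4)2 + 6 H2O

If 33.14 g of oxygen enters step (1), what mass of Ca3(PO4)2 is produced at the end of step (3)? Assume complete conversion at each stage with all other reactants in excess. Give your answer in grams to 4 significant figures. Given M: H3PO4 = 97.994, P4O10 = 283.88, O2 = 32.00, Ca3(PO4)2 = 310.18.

128.5 g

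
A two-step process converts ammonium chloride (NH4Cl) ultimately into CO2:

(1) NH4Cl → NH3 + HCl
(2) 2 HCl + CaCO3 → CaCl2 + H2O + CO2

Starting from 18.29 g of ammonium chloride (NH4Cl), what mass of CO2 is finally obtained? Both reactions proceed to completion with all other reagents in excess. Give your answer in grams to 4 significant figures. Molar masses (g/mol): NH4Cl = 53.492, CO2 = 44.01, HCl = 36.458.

7.524 g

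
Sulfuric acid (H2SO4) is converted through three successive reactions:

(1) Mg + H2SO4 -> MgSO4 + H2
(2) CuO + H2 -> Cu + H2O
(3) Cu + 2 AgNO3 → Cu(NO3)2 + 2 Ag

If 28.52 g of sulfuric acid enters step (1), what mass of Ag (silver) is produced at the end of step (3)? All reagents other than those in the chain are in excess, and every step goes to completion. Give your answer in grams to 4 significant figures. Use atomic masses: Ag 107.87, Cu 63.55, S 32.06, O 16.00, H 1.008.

62.74 g

M(H2SO4) = 2(1.008) + 32.06 + 4(16.00) = 98.076 g/mol.
M(Ag) = 107.87 g/mol.
n(H2SO4) = 28.52 / 98.076 = 0.29079 mol.
Reaction (1): H2SO4→H2 ratio 1:1 ⇒ n(H2) = 0.29079 mol.
Reaction (2): H2→Cu ratio 1:1 ⇒ n(Cu) = 0.29079 mol.
Reaction (3): Cu→Ag ratio 1:2 ⇒ n(Ag) = 0.58159 mol.
Mass of Ag = 0.58159 × 107.87 = 62.736 g.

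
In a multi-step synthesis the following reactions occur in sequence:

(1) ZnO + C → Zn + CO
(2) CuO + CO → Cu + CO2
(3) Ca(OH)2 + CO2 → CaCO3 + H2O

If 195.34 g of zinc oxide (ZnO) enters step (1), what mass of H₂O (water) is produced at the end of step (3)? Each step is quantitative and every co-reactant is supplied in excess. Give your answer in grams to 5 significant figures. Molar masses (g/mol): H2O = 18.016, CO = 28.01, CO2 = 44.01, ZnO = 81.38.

43.245 g

n(ZnO) = 195.34 / 81.38 = 2.40034 mol.
Reaction (1): ZnO→CO ratio 1:1 ⇒ n(CO) = 2.40034 mol.
Reaction (2): CO→CO2 ratio 1:1 ⇒ n(CO2) = 2.40034 mol.
Reaction (3): CO2→H2O ratio 1:1 ⇒ n(H2O) = 2.40034 mol.
Mass of H2O = 2.40034 × 18.016 = 43.2446 g.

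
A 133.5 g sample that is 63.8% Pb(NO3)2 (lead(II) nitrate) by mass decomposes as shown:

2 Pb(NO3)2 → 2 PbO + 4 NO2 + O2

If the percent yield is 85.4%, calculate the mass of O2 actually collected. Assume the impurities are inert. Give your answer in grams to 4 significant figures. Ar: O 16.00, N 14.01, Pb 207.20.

3.514 g

Pure Pb(NO3)2 available = 133.5 g × 0.638 = 85.173 g.
M(Pb(NO3)2) = 207.20 + 2(14.01) + 6(16.00) = 331.22 g/mol.
M(O2) = 2(16.00) = 32.00 g/mol.
n(Pb(NO3)2) = 85.173 g / 331.22 g/mol = 0.25715 mol.
From the equation the Pb(NO3)2:O2 mole ratio is 2:1, so n(O2) = 0.25715 × 1/2 = 0.12857 mol.
Mass of O2 = 0.12857 mol × 32.00 g/mol = 4.1144 g.
Actual mass collected = 4.1144 g × 0.854 = 3.5137 g.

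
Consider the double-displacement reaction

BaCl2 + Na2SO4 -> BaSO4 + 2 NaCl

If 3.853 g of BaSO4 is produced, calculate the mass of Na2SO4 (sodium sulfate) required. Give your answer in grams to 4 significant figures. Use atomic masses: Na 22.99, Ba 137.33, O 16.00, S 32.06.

2.345 g

M(BaSO4) = 137.33 + 32.06 + 4(16.00) = 233.39 g/mol.
M(Na2SO4) = 2(22.99) + 32.06 + 4(16.00) = 142.04 g/mol.
n(BaSO4) = 3.8530 g / 233.39 g/mol = 0.016509 mol.
From the equation the BaSO4:Na2SO4 mole ratio is 1:1, so n(Na2SO4) = 0.016509 × 1/1 = 0.016509 mol.
Mass of Na2SO4 = 0.016509 mol × 142.04 g/mol = 2.3449 g.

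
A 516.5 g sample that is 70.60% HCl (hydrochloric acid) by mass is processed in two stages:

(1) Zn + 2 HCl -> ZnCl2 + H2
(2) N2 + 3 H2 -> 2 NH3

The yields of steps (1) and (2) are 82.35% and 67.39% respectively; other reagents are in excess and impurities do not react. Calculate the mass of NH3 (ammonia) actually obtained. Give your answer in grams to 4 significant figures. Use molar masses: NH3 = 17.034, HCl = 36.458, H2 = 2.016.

Pure HCl = 516.5 × 0.7060 = 364.65 g.
n(HCl) = 364.65 / 36.458 = 10.002 mol.
Step 1 (HCl:H2 = 2:1): theoretical n(H2) = 5.0009 mol; at 82.35% yield, n(H2) = 4.1183 mol.
Step 2 (H2:NH3 = 3:2): theoretical n(NH3) = 2.7455 mol, so theoretical mass = 2.7455 × 17.034 = 46.767 g.
At 67.39% yield, actual mass of NH3 = 46.767 × 0.6739 = 31.516 g.

31.52 g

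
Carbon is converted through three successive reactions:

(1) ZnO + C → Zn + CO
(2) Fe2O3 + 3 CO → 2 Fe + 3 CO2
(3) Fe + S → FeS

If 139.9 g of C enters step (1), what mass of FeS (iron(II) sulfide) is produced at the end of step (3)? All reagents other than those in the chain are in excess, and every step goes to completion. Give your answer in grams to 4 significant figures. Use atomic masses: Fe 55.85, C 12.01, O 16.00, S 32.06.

682.7 g

M(C) = 12.01 g/mol.
M(FeS) = 55.85 + 32.06 = 87.91 g/mol.
n(C) = 139.9 / 12.01 = 11.649 mol.
Reaction (1): C→CO ratio 1:1 ⇒ n(CO) = 11.649 mol.
Reaction (2): CO→Fe ratio 3:2 ⇒ n(Fe) = 7.7658 mol.
Reaction (3): Fe→FeS ratio 1:1 ⇒ n(FeS) = 7.7658 mol.
Mass of FeS = 7.7658 × 87.91 = 682.69 g.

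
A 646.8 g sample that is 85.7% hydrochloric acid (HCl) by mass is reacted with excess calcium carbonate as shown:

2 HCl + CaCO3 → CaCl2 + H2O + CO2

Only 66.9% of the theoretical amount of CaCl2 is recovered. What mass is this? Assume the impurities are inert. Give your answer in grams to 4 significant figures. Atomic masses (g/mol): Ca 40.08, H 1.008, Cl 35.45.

Pure HCl available = 646.8 g × 0.857 = 554.31 g.
M(HCl) = 1.008 + 35.45 = 36.458 g/mol.
M(CaCl2) = 40.08 + 2(35.45) = 110.98 g/mol.
n(HCl) = 554.31 g / 36.458 g/mol = 15.204 mol.
From the equation the HCl:CaCl2 mole ratio is 2:1, so n(CaCl2) = 15.204 × 1/2 = 7.6020 mol.
Mass of CaCl2 = 7.6020 mol × 110.98 g/mol = 843.67 g.
Actual mass collected = 843.67 g × 0.669 = 564.42 g.

564.4 g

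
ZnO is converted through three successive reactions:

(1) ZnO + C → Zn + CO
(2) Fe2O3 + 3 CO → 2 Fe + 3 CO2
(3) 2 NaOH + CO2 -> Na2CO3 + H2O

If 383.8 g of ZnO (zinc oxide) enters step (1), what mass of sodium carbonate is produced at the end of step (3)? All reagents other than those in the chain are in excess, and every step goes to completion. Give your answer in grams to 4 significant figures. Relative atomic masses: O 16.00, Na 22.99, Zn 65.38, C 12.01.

M(ZnO) = 65.38 + 16.00 = 81.38 g/mol.
M(Na2CO3) = 2(22.99) + 12.01 + 3(16.00) = 105.99 g/mol.
n(ZnO) = 383.8 / 81.38 = 4.7161 mol.
Reaction (1): ZnO→CO ratio 1:1 ⇒ n(CO) = 4.7161 mol.
Reaction (2): CO→CO2 ratio 3:3 ⇒ n(CO2) = 4.7161 mol.
Reaction (3): CO2→Na2CO3 ratio 1:1 ⇒ n(Na2CO3) = 4.7161 mol.
Mass of Na2CO3 = 4.7161 × 105.99 = 499.86 g.

499.9 g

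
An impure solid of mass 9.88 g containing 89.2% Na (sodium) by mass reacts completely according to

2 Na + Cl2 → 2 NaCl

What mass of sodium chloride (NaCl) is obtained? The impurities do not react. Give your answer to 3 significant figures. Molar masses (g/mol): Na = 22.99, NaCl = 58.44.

Mass of pure Na = 9.88 g × 0.892 = 8.813 g.
n(Na) = 8.813 g / 22.99 g/mol = 0.3833 mol.
From the equation the Na:NaCl mole ratio is 2:2, so n(NaCl) = 0.3833 × 2/2 = 0.3833 mol.
Mass of NaCl = 0.3833 mol × 58.44 g/mol = 22.40 g.

22.4 g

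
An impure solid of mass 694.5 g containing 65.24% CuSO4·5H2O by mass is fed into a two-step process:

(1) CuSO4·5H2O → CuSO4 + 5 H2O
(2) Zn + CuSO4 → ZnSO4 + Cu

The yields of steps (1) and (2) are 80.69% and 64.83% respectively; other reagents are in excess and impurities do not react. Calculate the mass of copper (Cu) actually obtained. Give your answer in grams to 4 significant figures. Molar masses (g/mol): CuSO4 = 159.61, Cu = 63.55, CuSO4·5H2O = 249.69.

Pure CuSO4·5H2O = 694.5 × 0.6524 = 453.09 g.
n(CuSO4·5H2O) = 453.09 / 249.69 = 1.8146 mol.
Step 1 (CuSO4·5H2O:CuSO4 = 1:1): theoretical n(CuSO4) = 1.8146 mol; at 80.69% yield, n(CuSO4) = 1.4642 mol.
Step 2 (CuSO4:Cu = 1:1): theoretical n(Cu) = 1.4642 mol, so theoretical mass = 1.4642 × 63.55 = 93.051 g.
At 64.83% yield, actual mass of Cu = 93.051 × 0.6483 = 60.325 g.

60.32 g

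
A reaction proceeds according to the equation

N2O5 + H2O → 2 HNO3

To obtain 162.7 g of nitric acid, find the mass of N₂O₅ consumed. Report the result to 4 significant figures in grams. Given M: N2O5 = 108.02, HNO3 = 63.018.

n(HNO3) = 162.70 g / 63.018 g/mol = 2.5818 mol.
From the equation the HNO3:N2O5 mole ratio is 2:1, so n(N2O5) = 2.5818 × 1/2 = 1.2909 mol.
Mass of N2O5 = 1.2909 mol × 108.02 g/mol = 139.44 g.

139.4 g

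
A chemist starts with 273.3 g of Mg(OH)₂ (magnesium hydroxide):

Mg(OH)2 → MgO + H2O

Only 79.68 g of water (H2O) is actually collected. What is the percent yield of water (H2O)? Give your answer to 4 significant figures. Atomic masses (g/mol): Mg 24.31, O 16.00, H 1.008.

94.39 %

M(Mg(OH)2) = 24.31 + 2(16.00) + 2(1.008) = 58.326 g/mol.
M(H2O) = 2(1.008) + 16.00 = 18.016 g/mol.
n(Mg(OH)2) = 273.30 g / 58.326 g/mol = 4.6857 mol.
From the equation the Mg(OH)2:H2O mole ratio is 1:1, so n(H2O) = 4.6857 × 1/1 = 4.6857 mol.
Mass of H2O = 4.6857 mol × 18.016 g/mol = 84.418 g.
This is the theoretical yield. Percent yield = 79.68 g / 84.418 g × 100% = 94.387%.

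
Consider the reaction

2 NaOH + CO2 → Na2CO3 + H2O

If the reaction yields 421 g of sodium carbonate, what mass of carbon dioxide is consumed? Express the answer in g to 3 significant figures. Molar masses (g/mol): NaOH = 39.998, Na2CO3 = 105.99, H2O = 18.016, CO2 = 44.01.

175 g

n(Na2CO3) = 421.0 g / 105.99 g/mol = 3.972 mol.
From the equation the Na2CO3:CO2 mole ratio is 1:1, so n(CO2) = 3.972 × 1/1 = 3.972 mol.
Mass of CO2 = 3.972 mol × 44.01 g/mol = 174.8 g.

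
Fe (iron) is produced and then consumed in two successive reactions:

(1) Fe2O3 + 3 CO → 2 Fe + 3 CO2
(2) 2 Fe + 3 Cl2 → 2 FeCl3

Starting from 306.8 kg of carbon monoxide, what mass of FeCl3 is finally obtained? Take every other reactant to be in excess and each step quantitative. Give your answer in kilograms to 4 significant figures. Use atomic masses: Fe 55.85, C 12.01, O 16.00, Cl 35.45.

1184 kg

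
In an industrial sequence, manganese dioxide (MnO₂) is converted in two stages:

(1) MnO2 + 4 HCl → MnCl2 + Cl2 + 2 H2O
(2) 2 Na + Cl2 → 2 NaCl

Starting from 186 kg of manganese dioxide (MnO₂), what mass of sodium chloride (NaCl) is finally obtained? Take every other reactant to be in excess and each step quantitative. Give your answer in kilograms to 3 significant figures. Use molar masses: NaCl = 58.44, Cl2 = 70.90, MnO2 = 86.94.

186 kg = 186000 g.
n(MnO2) = 186000 / 86.94 = 2139 mol.
Step 1 gives a 1:1 ratio of MnO2 to Cl2, so n(Cl2) = 2139 mol.
In step 2 the Cl2:NaCl ratio is 1:2, so n(NaCl) = 4279 mol.
Mass of NaCl = 4279 × 58.44 = 250100 g = 250 kg.

250 kg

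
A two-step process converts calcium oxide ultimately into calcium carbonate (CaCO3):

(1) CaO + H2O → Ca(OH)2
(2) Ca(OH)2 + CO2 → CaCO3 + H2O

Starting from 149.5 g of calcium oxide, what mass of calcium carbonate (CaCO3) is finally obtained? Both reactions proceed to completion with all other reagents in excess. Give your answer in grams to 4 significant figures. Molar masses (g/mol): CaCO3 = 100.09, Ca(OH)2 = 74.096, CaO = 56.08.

266.8 g

n(CaO) = 149.50 / 56.08 = 2.6658 mol.
Step 1 gives a 1:1 ratio of CaO to Ca(OH)2, so n(Ca(OH)2) = 2.6658 mol.
In step 2 the Ca(OH)2:CaCO3 ratio is 1:1, so n(CaCO3) = 2.6658 mol.
Mass of CaCO3 = 2.6658 × 100.09 = 266.82 g.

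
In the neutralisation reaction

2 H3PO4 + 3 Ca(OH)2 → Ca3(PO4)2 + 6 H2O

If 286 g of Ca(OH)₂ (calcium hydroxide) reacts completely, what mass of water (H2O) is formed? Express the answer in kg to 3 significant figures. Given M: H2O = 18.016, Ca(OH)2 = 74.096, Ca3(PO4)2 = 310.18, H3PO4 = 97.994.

n(Ca(OH)2) = 286.0 g / 74.096 g/mol = 3.860 mol.
From the equation the Ca(OH)2:H2O mole ratio is 3:6, so n(H2O) = 3.860 × 6/3 = 7.720 mol.
Mass of H2O = 7.720 mol × 18.016 g/mol = 139.1 g.
Converting to kg: 139.1 g = 0.139 kg.

0.139 kg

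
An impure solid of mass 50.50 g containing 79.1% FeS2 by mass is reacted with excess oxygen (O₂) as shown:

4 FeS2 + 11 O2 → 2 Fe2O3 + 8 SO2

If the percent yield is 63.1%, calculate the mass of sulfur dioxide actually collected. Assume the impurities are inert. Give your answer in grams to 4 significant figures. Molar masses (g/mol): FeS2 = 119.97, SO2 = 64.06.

26.92 g

Pure FeS2 available = 50.50 g × 0.791 = 39.945 g.
n(FeS2) = 39.945 g / 119.97 g/mol = 0.33296 mol.
From the equation the FeS2:SO2 mole ratio is 4:8, so n(SO2) = 0.33296 × 8/4 = 0.66592 mol.
Mass of SO2 = 0.66592 mol × 64.06 g/mol = 42.659 g.
Actual mass collected = 42.659 g × 0.631 = 26.918 g.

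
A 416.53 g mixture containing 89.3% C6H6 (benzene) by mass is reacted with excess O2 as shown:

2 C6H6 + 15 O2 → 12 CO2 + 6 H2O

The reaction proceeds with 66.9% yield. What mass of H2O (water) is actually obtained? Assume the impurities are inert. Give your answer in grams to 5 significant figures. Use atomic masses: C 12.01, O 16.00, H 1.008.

Pure C6H6 available = 416.53 g × 0.893 = 371.961 g.
M(C6H6) = 6(12.01) + 6(1.008) = 78.108 g/mol.
M(H2O) = 2(1.008) + 16.00 = 18.016 g/mol.
n(C6H6) = 371.961 g / 78.108 g/mol = 4.76214 mol.
From the equation the C6H6:H2O mole ratio is 2:6, so n(H2O) = 4.76214 × 6/2 = 14.2864 mol.
Mass of H2O = 14.2864 mol × 18.016 g/mol = 257.384 g.
Actual mass collected = 257.384 g × 0.669 = 172.190 g.

172.19 g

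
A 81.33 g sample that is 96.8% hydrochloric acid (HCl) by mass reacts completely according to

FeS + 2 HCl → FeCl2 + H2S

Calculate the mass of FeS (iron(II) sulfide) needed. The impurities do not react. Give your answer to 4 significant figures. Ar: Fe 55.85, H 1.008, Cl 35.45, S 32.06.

94.92 g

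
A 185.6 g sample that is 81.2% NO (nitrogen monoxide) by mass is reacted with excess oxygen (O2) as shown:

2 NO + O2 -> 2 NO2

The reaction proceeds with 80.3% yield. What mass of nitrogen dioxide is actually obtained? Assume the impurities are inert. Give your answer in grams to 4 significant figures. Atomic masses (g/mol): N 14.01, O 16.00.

Pure NO available = 185.6 g × 0.812 = 150.71 g.
M(NO) = 14.01 + 16.00 = 30.01 g/mol.
M(NO2) = 14.01 + 2(16.00) = 46.01 g/mol.
n(NO) = 150.71 g / 30.01 g/mol = 5.0219 mol.
From the equation the NO:NO2 mole ratio is 2:2, so n(NO2) = 5.0219 × 2/2 = 5.0219 mol.
Mass of NO2 = 5.0219 mol × 46.01 g/mol = 231.06 g.
Actual mass collected = 231.06 g × 0.803 = 185.54 g.

185.5 g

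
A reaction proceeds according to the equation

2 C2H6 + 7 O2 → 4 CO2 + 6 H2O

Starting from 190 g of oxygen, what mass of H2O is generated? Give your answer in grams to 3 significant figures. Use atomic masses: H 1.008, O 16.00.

M(O2) = 2(16.00) = 32.00 g/mol.
M(H2O) = 2(1.008) + 16.00 = 18.016 g/mol.
n(O2) = 190.0 g / 32.00 g/mol = 5.938 mol.
From the equation the O2:H2O mole ratio is 7:6, so n(H2O) = 5.938 × 6/7 = 5.089 mol.
Mass of H2O = 5.089 mol × 18.016 g/mol = 91.69 g.

91.7 g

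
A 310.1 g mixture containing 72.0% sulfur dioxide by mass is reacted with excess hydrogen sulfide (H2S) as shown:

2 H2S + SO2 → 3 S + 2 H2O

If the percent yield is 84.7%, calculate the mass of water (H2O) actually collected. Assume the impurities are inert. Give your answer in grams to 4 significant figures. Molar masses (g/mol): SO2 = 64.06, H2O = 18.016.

106.4 g

Pure SO2 available = 310.1 g × 0.720 = 223.27 g.
n(SO2) = 223.27 g / 64.06 g/mol = 3.4854 mol.
From the equation the SO2:H2O mole ratio is 1:2, so n(H2O) = 3.4854 × 2/1 = 6.9707 mol.
Mass of H2O = 6.9707 mol × 18.016 g/mol = 125.58 g.
Actual mass collected = 125.58 g × 0.847 = 106.37 g.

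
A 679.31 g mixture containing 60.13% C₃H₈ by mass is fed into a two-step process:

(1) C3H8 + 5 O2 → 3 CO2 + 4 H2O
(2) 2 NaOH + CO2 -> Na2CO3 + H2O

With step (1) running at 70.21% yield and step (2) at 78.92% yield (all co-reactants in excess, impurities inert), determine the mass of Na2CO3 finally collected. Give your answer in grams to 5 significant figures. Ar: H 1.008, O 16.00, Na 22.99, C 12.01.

1632.1 g

Pure C3H8 = 679.31 × 0.6013 = 408.469 g.
M(C3H8) = 3(12.01) + 8(1.008) = 44.094 g/mol.
M(Na2CO3) = 2(22.99) + 12.01 + 3(16.00) = 105.99 g/mol.
n(C3H8) = 408.469 / 44.094 = 9.26360 mol.
Step 1 (C3H8:CO2 = 1:3): theoretical n(CO2) = 27.7908 mol; at 70.21% yield, n(CO2) = 19.5119 mol.
Step 2 (CO2:Na2CO3 = 1:1): theoretical n(Na2CO3) = 19.5119 mol, so theoretical mass = 19.5119 × 105.99 = 2068.07 g.
At 78.92% yield, actual mass of Na2CO3 = 2068.07 × 0.7892 = 1632.12 g.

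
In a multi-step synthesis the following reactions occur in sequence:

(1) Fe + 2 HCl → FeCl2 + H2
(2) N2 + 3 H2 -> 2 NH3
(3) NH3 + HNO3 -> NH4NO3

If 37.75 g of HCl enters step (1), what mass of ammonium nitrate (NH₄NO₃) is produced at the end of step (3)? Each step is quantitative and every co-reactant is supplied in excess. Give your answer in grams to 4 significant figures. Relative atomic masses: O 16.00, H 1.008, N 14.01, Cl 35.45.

27.63 g

M(HCl) = 1.008 + 35.45 = 36.458 g/mol.
M(NH4NO3) = 2(14.01) + 4(1.008) + 3(16.00) = 80.052 g/mol.
n(HCl) = 37.75 / 36.458 = 1.0354 mol.
Reaction (1): HCl→H2 ratio 2:1 ⇒ n(H2) = 0.51772 mol.
Reaction (2): H2→NH3 ratio 3:2 ⇒ n(NH3) = 0.34515 mol.
Reaction (3): NH3→NH4NO3 ratio 1:1 ⇒ n(NH4NO3) = 0.34515 mol.
Mass of NH4NO3 = 0.34515 × 80.052 = 27.630 g.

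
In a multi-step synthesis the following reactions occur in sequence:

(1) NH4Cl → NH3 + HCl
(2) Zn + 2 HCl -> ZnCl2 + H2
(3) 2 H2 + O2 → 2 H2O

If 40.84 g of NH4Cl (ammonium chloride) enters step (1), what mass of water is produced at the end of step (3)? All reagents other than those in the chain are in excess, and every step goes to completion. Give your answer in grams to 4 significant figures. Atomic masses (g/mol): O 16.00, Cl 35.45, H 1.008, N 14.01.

M(NH4Cl) = 14.01 + 4(1.008) + 35.45 = 53.492 g/mol.
M(H2O) = 2(1.008) + 16.00 = 18.016 g/mol.
n(NH4Cl) = 40.84 / 53.492 = 0.76348 mol.
Reaction (1): NH4Cl→HCl ratio 1:1 ⇒ n(HCl) = 0.76348 mol.
Reaction (2): HCl→H2 ratio 2:1 ⇒ n(H2) = 0.38174 mol.
Reaction (3): H2→H2O ratio 2:2 ⇒ n(H2O) = 0.38174 mol.
Mass of H2O = 0.38174 × 18.016 = 6.8774 g.

6.877 g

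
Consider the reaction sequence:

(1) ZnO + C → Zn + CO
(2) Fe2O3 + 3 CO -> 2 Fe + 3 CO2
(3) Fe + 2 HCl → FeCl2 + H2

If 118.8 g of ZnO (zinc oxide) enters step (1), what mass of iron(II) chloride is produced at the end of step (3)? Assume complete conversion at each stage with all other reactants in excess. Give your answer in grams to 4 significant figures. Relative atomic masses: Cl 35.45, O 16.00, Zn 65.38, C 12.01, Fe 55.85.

M(ZnO) = 65.38 + 16.00 = 81.38 g/mol.
M(FeCl2) = 55.85 + 2(35.45) = 126.75 g/mol.
n(ZnO) = 118.8 / 81.38 = 1.4598 mol.
Reaction (1): ZnO→CO ratio 1:1 ⇒ n(CO) = 1.4598 mol.
Reaction (2): CO→Fe ratio 3:2 ⇒ n(Fe) = 0.97321 mol.
Reaction (3): Fe→FeCl2 ratio 1:1 ⇒ n(FeCl2) = 0.97321 mol.
Mass of FeCl2 = 0.97321 × 126.75 = 123.35 g.

123.4 g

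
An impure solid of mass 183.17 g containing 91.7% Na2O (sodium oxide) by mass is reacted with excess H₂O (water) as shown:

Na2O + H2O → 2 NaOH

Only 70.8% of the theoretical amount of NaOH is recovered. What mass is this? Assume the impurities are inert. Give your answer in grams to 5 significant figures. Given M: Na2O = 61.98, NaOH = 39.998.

153.49 g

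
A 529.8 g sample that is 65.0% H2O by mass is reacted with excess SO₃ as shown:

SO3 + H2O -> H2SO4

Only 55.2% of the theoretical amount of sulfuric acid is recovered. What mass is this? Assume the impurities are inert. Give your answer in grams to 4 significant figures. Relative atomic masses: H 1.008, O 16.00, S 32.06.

1035 g

Pure H2O available = 529.8 g × 0.650 = 344.37 g.
M(H2O) = 2(1.008) + 16.00 = 18.016 g/mol.
M(H2SO4) = 2(1.008) + 32.06 + 4(16.00) = 98.076 g/mol.
n(H2O) = 344.37 g / 18.016 g/mol = 19.115 mol.
From the equation the H2O:H2SO4 mole ratio is 1:1, so n(H2SO4) = 19.115 × 1/1 = 19.115 mol.
Mass of H2SO4 = 19.115 mol × 98.076 g/mol = 1874.7 g.
Actual mass collected = 1874.7 g × 0.552 = 1034.8 g.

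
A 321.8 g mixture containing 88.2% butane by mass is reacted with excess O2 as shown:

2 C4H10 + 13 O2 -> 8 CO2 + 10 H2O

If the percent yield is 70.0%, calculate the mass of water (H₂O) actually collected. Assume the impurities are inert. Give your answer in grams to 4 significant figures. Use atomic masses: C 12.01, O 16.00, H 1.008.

307.9 g

Pure C4H10 available = 321.8 g × 0.882 = 283.83 g.
M(C4H10) = 4(12.01) + 10(1.008) = 58.12 g/mol.
M(H2O) = 2(1.008) + 16.00 = 18.016 g/mol.
n(C4H10) = 283.83 g / 58.12 g/mol = 4.8835 mol.
From the equation the C4H10:H2O mole ratio is 2:10, so n(H2O) = 4.8835 × 10/2 = 24.417 mol.
Mass of H2O = 24.417 mol × 18.016 g/mol = 439.90 g.
Actual mass collected = 439.90 g × 0.700 = 307.93 g.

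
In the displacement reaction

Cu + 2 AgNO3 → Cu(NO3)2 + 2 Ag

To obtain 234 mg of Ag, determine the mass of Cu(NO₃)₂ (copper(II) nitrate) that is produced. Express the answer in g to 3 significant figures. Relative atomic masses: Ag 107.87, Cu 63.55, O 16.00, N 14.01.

0.203 g

M(Ag) = 107.87 g/mol.
M(Cu(NO3)2) = 63.55 + 2(14.01) + 6(16.00) = 187.57 g/mol.
Convert: 234 mg = 0.2340 g.
n(Ag) = 0.2340 g / 107.87 g/mol = 0.002169 mol.
From the equation the Ag:Cu(NO3)2 mole ratio is 2:1, so n(Cu(NO3)2) = 0.002169 × 1/2 = 0.001085 mol.
Mass of Cu(NO3)2 = 0.001085 mol × 187.57 g/mol = 0.2034 g.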